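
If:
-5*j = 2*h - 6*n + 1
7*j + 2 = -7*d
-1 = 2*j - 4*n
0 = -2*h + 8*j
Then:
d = -47/140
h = 1/5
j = 1/20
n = 11/40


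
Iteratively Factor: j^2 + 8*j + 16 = (j + 4)*(j + 4)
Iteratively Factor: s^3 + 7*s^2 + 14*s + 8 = (s + 1)*(s^2 + 6*s + 8) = (s + 1)*(s + 4)*(s + 2)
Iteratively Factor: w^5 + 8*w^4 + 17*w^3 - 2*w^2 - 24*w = (w + 3)*(w^4 + 5*w^3 + 2*w^2 - 8*w) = w*(w + 3)*(w^3 + 5*w^2 + 2*w - 8) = w*(w + 2)*(w + 3)*(w^2 + 3*w - 4) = w*(w - 1)*(w + 2)*(w + 3)*(w + 4)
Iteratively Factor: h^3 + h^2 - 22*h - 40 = (h + 4)*(h^2 - 3*h - 10) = (h + 2)*(h + 4)*(h - 5)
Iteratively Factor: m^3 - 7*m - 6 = (m - 3)*(m^2 + 3*m + 2) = (m - 3)*(m + 1)*(m + 2)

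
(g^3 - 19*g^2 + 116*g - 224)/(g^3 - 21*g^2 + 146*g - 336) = (g - 4)/(g - 6)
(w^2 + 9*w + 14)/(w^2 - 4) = (w + 7)/(w - 2)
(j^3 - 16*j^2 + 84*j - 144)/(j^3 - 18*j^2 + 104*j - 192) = (j - 6)/(j - 8)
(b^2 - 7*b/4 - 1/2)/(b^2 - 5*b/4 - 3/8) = 2*(b - 2)/(2*b - 3)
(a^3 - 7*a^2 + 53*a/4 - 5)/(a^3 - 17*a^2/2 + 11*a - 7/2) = (a^2 - 13*a/2 + 10)/(a^2 - 8*a + 7)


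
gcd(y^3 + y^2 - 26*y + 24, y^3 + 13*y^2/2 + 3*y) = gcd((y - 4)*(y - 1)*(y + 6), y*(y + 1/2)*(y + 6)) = y + 6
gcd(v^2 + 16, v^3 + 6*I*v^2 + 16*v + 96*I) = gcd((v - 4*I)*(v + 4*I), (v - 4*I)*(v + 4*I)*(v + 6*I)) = v^2 + 16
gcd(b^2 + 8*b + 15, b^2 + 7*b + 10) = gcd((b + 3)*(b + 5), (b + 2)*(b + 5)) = b + 5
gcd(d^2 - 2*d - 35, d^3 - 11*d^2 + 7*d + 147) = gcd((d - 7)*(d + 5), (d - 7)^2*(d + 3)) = d - 7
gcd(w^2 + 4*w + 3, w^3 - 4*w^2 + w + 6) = w + 1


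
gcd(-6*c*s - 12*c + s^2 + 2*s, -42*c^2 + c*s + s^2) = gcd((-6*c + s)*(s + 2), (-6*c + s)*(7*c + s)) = -6*c + s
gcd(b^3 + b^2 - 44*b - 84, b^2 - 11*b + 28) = b - 7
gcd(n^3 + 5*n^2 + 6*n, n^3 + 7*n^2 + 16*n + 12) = n^2 + 5*n + 6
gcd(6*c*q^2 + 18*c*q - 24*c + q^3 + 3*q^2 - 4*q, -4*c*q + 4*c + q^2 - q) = q - 1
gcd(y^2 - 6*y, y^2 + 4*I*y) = y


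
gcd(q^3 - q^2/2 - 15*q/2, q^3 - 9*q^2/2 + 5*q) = q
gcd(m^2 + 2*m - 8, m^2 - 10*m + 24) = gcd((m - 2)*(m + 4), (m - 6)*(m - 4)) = 1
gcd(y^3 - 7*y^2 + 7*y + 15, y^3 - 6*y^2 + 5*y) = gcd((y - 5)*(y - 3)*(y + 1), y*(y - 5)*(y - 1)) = y - 5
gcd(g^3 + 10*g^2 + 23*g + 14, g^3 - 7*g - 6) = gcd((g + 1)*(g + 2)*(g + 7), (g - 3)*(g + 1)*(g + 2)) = g^2 + 3*g + 2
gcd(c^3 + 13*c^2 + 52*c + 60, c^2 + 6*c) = c + 6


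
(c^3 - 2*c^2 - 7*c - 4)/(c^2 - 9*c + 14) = (c^3 - 2*c^2 - 7*c - 4)/(c^2 - 9*c + 14)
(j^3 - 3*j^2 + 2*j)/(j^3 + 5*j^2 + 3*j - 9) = j*(j - 2)/(j^2 + 6*j + 9)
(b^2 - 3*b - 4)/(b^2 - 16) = (b + 1)/(b + 4)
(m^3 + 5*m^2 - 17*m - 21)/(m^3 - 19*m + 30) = (m^2 + 8*m + 7)/(m^2 + 3*m - 10)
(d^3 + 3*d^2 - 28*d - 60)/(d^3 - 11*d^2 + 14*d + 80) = (d + 6)/(d - 8)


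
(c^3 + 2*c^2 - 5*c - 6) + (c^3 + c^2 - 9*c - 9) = 2*c^3 + 3*c^2 - 14*c - 15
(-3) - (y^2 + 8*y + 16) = -y^2 - 8*y - 19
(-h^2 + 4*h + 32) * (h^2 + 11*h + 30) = -h^4 - 7*h^3 + 46*h^2 + 472*h + 960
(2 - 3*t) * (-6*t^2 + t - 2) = 18*t^3 - 15*t^2 + 8*t - 4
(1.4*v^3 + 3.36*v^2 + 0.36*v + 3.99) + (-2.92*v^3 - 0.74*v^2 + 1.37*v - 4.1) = -1.52*v^3 + 2.62*v^2 + 1.73*v - 0.109999999999999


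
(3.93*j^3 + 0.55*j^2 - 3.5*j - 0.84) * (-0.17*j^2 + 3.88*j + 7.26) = -0.6681*j^5 + 15.1549*j^4 + 31.2608*j^3 - 9.4442*j^2 - 28.6692*j - 6.0984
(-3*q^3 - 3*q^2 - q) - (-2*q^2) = -3*q^3 - q^2 - q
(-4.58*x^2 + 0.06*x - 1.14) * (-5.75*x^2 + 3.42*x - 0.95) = 26.335*x^4 - 16.0086*x^3 + 11.1112*x^2 - 3.9558*x + 1.083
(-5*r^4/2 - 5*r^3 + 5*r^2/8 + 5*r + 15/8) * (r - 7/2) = -5*r^5/2 + 15*r^4/4 + 145*r^3/8 + 45*r^2/16 - 125*r/8 - 105/16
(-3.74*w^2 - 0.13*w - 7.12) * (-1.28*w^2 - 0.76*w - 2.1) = 4.7872*w^4 + 3.0088*w^3 + 17.0664*w^2 + 5.6842*w + 14.952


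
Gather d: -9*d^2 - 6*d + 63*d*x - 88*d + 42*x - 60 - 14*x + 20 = -9*d^2 + d*(63*x - 94) + 28*x - 40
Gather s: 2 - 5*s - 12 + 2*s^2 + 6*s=2*s^2 + s - 10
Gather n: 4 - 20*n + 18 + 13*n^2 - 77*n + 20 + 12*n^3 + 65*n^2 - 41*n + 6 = 12*n^3 + 78*n^2 - 138*n + 48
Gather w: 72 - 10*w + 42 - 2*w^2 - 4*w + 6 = -2*w^2 - 14*w + 120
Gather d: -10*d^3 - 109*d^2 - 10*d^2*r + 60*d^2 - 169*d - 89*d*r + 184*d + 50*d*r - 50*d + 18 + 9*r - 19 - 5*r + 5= -10*d^3 + d^2*(-10*r - 49) + d*(-39*r - 35) + 4*r + 4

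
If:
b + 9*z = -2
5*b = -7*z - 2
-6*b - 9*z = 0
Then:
No Solution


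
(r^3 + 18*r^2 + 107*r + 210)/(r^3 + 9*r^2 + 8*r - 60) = (r + 7)/(r - 2)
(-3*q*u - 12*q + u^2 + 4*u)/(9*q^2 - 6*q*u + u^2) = (-u - 4)/(3*q - u)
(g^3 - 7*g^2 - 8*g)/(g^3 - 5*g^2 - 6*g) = (g - 8)/(g - 6)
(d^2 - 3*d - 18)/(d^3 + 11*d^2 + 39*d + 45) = (d - 6)/(d^2 + 8*d + 15)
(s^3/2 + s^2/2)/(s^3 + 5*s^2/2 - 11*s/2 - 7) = s^2/(2*s^2 + 3*s - 14)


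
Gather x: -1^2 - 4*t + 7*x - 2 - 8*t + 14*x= -12*t + 21*x - 3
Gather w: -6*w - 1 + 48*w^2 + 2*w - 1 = 48*w^2 - 4*w - 2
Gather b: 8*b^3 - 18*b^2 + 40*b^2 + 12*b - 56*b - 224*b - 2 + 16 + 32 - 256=8*b^3 + 22*b^2 - 268*b - 210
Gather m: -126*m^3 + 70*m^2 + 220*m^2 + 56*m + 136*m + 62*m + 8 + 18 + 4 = -126*m^3 + 290*m^2 + 254*m + 30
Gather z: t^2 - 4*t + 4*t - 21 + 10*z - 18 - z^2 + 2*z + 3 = t^2 - z^2 + 12*z - 36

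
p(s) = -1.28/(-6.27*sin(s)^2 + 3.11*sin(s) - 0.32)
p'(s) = -1.28*(12.54*sin(s)*cos(s) - 3.11*cos(s))/(-6.27*sin(s)^2 + 3.11*sin(s) - 0.32)^2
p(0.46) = 7.31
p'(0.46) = -91.94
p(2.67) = 6.36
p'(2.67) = 72.87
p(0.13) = 57.64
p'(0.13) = 3820.91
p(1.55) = 0.37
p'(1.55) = -0.02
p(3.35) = 1.04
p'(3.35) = -4.71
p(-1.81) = 0.14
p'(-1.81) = -0.05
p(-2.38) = 0.23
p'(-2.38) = -0.37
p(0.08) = 11.48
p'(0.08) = 216.30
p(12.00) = 0.34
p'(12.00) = 0.74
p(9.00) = 12.40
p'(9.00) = 225.27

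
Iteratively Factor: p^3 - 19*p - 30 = (p + 3)*(p^2 - 3*p - 10) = (p + 2)*(p + 3)*(p - 5)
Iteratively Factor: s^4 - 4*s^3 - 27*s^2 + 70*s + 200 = (s + 2)*(s^3 - 6*s^2 - 15*s + 100) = (s - 5)*(s + 2)*(s^2 - s - 20) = (s - 5)^2*(s + 2)*(s + 4)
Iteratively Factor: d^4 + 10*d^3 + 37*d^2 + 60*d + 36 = (d + 3)*(d^3 + 7*d^2 + 16*d + 12) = (d + 3)^2*(d^2 + 4*d + 4) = (d + 2)*(d + 3)^2*(d + 2)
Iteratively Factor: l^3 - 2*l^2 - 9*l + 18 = (l + 3)*(l^2 - 5*l + 6) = (l - 3)*(l + 3)*(l - 2)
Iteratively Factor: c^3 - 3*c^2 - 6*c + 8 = (c + 2)*(c^2 - 5*c + 4) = (c - 4)*(c + 2)*(c - 1)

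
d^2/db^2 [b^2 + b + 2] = 2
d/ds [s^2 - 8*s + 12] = 2*s - 8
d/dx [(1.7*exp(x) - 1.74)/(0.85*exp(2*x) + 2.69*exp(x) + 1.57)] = (-1.445*exp(2*x) + 2.958*exp(x) + 7.3496)*exp(x)/(0.7225*exp(4*x) + 4.573*exp(3*x) + 9.9051*exp(2*x) + 8.4466*exp(x) + 2.4649)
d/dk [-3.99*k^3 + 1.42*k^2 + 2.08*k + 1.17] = -11.97*k^2 + 2.84*k + 2.08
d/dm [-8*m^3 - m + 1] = -24*m^2 - 1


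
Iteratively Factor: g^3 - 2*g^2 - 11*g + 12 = (g - 1)*(g^2 - g - 12) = (g - 4)*(g - 1)*(g + 3)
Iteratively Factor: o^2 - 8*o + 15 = (o - 5)*(o - 3)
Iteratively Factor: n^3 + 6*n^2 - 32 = (n + 4)*(n^2 + 2*n - 8) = (n - 2)*(n + 4)*(n + 4)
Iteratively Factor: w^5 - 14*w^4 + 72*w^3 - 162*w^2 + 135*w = (w - 3)*(w^4 - 11*w^3 + 39*w^2 - 45*w) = (w - 3)^2*(w^3 - 8*w^2 + 15*w) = w*(w - 3)^2*(w^2 - 8*w + 15) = w*(w - 5)*(w - 3)^2*(w - 3)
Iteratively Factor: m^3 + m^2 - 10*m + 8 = (m - 2)*(m^2 + 3*m - 4) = (m - 2)*(m - 1)*(m + 4)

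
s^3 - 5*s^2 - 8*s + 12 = (s - 6)*(s - 1)*(s + 2)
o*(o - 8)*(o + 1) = o^3 - 7*o^2 - 8*o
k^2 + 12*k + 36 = (k + 6)^2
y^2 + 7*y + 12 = (y + 3)*(y + 4)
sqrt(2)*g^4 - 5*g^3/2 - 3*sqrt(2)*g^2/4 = g^2*(g - 3*sqrt(2)/2)*(sqrt(2)*g + 1/2)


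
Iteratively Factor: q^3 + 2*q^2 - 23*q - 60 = (q + 3)*(q^2 - q - 20) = (q - 5)*(q + 3)*(q + 4)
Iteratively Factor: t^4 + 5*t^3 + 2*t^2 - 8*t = (t + 4)*(t^3 + t^2 - 2*t) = (t - 1)*(t + 4)*(t^2 + 2*t) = (t - 1)*(t + 2)*(t + 4)*(t)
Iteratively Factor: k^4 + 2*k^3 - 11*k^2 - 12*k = (k + 1)*(k^3 + k^2 - 12*k) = k*(k + 1)*(k^2 + k - 12) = k*(k + 1)*(k + 4)*(k - 3)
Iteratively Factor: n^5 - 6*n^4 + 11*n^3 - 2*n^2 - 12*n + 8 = (n - 2)*(n^4 - 4*n^3 + 3*n^2 + 4*n - 4) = (n - 2)^2*(n^3 - 2*n^2 - n + 2) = (n - 2)^2*(n - 1)*(n^2 - n - 2) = (n - 2)^2*(n - 1)*(n + 1)*(n - 2)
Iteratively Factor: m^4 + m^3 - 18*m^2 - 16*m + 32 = (m + 2)*(m^3 - m^2 - 16*m + 16) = (m + 2)*(m + 4)*(m^2 - 5*m + 4) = (m - 1)*(m + 2)*(m + 4)*(m - 4)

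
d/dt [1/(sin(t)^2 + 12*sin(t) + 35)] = -2*(sin(t) + 6)*cos(t)/(sin(t)^2 + 12*sin(t) + 35)^2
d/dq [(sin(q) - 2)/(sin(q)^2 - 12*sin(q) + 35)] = (4*sin(q) + cos(q)^2 + 10)*cos(q)/(sin(q)^2 - 12*sin(q) + 35)^2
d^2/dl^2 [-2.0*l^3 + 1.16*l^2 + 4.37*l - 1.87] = 2.32 - 12.0*l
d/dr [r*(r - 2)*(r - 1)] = 3*r^2 - 6*r + 2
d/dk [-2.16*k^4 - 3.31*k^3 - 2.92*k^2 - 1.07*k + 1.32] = -8.64*k^3 - 9.93*k^2 - 5.84*k - 1.07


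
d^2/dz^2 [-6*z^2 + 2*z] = -12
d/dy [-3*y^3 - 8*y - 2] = -9*y^2 - 8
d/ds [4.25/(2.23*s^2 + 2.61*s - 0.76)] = (-18.955*s - 11.0925)/(2.23*s^2 + 2.61*s - 0.76)^2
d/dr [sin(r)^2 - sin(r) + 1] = sin(2*r) - cos(r)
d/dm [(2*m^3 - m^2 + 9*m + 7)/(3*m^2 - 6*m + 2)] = (6*m^4 - 24*m^3 - 9*m^2 - 46*m + 60)/(9*m^4 - 36*m^3 + 48*m^2 - 24*m + 4)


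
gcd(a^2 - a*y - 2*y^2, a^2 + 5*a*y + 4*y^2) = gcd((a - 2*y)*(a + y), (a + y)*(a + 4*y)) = a + y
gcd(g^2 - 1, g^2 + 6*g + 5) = g + 1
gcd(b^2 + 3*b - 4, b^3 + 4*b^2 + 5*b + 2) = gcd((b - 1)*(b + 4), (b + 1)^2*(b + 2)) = 1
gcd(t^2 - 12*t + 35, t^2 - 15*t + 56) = t - 7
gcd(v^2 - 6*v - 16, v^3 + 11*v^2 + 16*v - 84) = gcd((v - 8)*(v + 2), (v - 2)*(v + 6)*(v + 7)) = 1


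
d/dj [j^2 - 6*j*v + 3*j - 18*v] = 2*j - 6*v + 3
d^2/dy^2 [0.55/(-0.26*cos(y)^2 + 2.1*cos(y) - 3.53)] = (0.14872*(1 - cos(y)^2)^2 - 0.9009*cos(y)^3 + 0.4807*cos(y)^2 + 5.87895*cos(y) - 3.99014)/(0.26*cos(y)^2 - 2.1*cos(y) + 3.53)^3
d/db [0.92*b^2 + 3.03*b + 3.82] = 1.84*b + 3.03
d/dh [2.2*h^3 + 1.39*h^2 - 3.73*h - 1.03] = 6.6*h^2 + 2.78*h - 3.73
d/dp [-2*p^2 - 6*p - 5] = -4*p - 6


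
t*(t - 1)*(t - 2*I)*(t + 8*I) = t^4 - t^3 + 6*I*t^3 + 16*t^2 - 6*I*t^2 - 16*t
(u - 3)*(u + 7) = u^2 + 4*u - 21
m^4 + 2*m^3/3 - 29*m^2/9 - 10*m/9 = m*(m - 5/3)*(m + 1/3)*(m + 2)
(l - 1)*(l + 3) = l^2 + 2*l - 3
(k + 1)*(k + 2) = k^2 + 3*k + 2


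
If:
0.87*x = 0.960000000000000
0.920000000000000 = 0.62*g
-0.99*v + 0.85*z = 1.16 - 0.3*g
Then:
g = 1.48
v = 0.858585858585859*z - 0.722059302704464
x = 1.10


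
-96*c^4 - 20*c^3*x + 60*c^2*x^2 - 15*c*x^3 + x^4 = (-8*c + x)*(-6*c + x)*(-2*c + x)*(c + x)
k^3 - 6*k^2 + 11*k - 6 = (k - 3)*(k - 2)*(k - 1)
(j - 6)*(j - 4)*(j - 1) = j^3 - 11*j^2 + 34*j - 24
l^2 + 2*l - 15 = (l - 3)*(l + 5)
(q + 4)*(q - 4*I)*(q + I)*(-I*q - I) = -I*q^4 - 3*q^3 - 5*I*q^3 - 15*q^2 - 8*I*q^2 - 12*q - 20*I*q - 16*I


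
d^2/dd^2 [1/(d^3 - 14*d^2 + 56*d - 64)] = 2*((14 - 3*d)*(d^3 - 14*d^2 + 56*d - 64) + (3*d^2 - 28*d + 56)^2)/(d^3 - 14*d^2 + 56*d - 64)^3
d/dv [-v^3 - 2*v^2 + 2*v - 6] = -3*v^2 - 4*v + 2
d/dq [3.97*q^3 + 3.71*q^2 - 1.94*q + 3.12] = 11.91*q^2 + 7.42*q - 1.94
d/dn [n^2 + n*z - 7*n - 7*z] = 2*n + z - 7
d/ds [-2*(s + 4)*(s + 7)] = -4*s - 22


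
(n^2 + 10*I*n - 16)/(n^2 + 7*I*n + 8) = (n + 2*I)/(n - I)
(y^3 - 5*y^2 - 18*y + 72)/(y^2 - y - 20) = (y^2 - 9*y + 18)/(y - 5)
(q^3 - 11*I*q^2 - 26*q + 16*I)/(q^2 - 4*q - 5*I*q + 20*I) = (q^3 - 11*I*q^2 - 26*q + 16*I)/(q^2 - 4*q - 5*I*q + 20*I)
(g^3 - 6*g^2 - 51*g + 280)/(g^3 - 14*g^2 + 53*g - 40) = (g + 7)/(g - 1)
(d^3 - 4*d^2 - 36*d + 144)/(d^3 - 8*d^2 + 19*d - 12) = (d^2 - 36)/(d^2 - 4*d + 3)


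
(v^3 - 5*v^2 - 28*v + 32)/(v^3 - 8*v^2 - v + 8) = (v + 4)/(v + 1)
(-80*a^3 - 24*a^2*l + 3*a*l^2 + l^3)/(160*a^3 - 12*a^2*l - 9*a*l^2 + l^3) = (-4*a - l)/(8*a - l)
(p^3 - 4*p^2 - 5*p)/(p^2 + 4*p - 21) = p*(p^2 - 4*p - 5)/(p^2 + 4*p - 21)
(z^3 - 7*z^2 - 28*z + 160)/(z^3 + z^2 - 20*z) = (z - 8)/z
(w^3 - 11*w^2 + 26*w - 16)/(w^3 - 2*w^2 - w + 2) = (w - 8)/(w + 1)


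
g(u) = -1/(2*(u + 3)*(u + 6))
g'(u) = 1/(2*(u + 3)*(u + 6)^2) + 1/(2*(u + 3)^2*(u + 6)) = (u + 9/2)/((u + 3)^2*(u + 6)^2)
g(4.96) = -0.01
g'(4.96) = 0.00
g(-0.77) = -0.04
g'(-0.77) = 0.03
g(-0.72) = -0.04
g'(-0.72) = 0.03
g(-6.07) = -2.33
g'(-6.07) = -34.00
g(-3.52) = 0.39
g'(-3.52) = 0.59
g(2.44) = -0.01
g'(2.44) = 0.00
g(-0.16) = -0.03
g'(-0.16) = 0.02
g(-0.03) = -0.03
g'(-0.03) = 0.01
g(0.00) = -0.03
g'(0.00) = 0.01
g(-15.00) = 0.00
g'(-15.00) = 0.00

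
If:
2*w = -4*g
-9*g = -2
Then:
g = 2/9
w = -4/9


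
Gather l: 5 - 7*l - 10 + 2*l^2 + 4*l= 2*l^2 - 3*l - 5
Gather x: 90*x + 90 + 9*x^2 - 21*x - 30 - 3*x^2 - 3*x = 6*x^2 + 66*x + 60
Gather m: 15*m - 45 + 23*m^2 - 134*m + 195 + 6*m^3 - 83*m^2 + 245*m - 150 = 6*m^3 - 60*m^2 + 126*m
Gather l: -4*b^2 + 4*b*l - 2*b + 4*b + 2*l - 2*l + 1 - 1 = -4*b^2 + 4*b*l + 2*b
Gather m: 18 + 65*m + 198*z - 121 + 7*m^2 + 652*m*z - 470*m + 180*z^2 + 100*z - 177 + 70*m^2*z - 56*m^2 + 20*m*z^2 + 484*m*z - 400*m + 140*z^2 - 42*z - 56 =m^2*(70*z - 49) + m*(20*z^2 + 1136*z - 805) + 320*z^2 + 256*z - 336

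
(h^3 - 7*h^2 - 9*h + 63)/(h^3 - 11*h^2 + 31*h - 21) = (h + 3)/(h - 1)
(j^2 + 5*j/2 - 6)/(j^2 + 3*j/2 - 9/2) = (j + 4)/(j + 3)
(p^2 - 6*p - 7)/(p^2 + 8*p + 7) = (p - 7)/(p + 7)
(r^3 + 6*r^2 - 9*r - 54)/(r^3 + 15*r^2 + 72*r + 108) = (r - 3)/(r + 6)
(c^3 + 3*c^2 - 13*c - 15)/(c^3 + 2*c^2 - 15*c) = (c + 1)/c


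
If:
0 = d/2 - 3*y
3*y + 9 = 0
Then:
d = -18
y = -3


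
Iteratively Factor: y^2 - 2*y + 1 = (y - 1)*(y - 1)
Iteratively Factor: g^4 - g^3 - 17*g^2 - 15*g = (g - 5)*(g^3 + 4*g^2 + 3*g) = g*(g - 5)*(g^2 + 4*g + 3) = g*(g - 5)*(g + 3)*(g + 1)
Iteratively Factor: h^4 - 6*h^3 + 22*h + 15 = (h - 5)*(h^3 - h^2 - 5*h - 3) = (h - 5)*(h + 1)*(h^2 - 2*h - 3) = (h - 5)*(h - 3)*(h + 1)*(h + 1)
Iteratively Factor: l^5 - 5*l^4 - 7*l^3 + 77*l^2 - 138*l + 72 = (l - 3)*(l^4 - 2*l^3 - 13*l^2 + 38*l - 24) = (l - 3)*(l + 4)*(l^3 - 6*l^2 + 11*l - 6) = (l - 3)*(l - 2)*(l + 4)*(l^2 - 4*l + 3) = (l - 3)*(l - 2)*(l - 1)*(l + 4)*(l - 3)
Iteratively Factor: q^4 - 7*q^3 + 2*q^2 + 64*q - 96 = (q - 2)*(q^3 - 5*q^2 - 8*q + 48) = (q - 4)*(q - 2)*(q^2 - q - 12) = (q - 4)*(q - 2)*(q + 3)*(q - 4)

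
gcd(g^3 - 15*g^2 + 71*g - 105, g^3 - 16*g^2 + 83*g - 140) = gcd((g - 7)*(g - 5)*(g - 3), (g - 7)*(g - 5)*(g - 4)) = g^2 - 12*g + 35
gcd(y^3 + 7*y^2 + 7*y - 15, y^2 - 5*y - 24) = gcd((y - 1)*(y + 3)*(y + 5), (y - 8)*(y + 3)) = y + 3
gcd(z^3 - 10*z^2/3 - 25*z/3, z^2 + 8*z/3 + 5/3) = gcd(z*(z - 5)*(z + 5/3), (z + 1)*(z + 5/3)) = z + 5/3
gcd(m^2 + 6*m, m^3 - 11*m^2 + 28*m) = m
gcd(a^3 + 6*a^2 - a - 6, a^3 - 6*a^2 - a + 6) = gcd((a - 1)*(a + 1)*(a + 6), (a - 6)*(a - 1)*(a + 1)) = a^2 - 1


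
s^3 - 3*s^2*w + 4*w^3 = (s - 2*w)^2*(s + w)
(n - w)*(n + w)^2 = n^3 + n^2*w - n*w^2 - w^3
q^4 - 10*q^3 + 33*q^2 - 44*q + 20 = (q - 5)*(q - 2)^2*(q - 1)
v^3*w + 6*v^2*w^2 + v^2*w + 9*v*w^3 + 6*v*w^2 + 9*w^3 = (v + 3*w)^2*(v*w + w)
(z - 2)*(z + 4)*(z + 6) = z^3 + 8*z^2 + 4*z - 48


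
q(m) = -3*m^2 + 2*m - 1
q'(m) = 2 - 6*m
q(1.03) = -2.12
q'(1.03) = -4.18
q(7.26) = -144.60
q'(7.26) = -41.56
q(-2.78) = -29.75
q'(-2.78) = 18.68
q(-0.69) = -3.81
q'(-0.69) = 6.14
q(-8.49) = -234.22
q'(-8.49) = 52.94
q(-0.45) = -2.51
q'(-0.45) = 4.70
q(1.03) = -2.12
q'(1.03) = -4.18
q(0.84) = -1.44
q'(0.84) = -3.04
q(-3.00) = -34.00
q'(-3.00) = 20.00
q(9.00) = -226.00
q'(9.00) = -52.00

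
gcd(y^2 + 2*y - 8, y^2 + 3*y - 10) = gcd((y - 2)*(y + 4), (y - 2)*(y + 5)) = y - 2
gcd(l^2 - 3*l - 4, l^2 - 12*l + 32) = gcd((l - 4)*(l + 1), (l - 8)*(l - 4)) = l - 4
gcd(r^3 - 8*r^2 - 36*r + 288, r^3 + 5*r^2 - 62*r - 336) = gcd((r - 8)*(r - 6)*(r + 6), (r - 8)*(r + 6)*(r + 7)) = r^2 - 2*r - 48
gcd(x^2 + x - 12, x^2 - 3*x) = x - 3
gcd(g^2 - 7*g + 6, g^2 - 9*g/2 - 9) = g - 6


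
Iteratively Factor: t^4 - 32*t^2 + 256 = (t + 4)*(t^3 - 4*t^2 - 16*t + 64) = (t - 4)*(t + 4)*(t^2 - 16) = (t - 4)^2*(t + 4)*(t + 4)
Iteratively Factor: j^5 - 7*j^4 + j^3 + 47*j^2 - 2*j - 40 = (j + 1)*(j^4 - 8*j^3 + 9*j^2 + 38*j - 40) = (j + 1)*(j + 2)*(j^3 - 10*j^2 + 29*j - 20) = (j - 5)*(j + 1)*(j + 2)*(j^2 - 5*j + 4) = (j - 5)*(j - 4)*(j + 1)*(j + 2)*(j - 1)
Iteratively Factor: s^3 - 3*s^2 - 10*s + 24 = (s - 2)*(s^2 - s - 12) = (s - 2)*(s + 3)*(s - 4)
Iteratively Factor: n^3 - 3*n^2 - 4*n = (n - 4)*(n^2 + n) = n*(n - 4)*(n + 1)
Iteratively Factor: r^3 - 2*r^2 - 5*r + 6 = (r + 2)*(r^2 - 4*r + 3) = (r - 1)*(r + 2)*(r - 3)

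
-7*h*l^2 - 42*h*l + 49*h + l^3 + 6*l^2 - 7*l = (-7*h + l)*(l - 1)*(l + 7)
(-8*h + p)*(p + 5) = -8*h*p - 40*h + p^2 + 5*p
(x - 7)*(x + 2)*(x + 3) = x^3 - 2*x^2 - 29*x - 42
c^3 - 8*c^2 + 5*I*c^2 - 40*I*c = c*(c - 8)*(c + 5*I)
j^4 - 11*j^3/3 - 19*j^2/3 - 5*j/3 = j*(j - 5)*(j + 1/3)*(j + 1)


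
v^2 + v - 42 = (v - 6)*(v + 7)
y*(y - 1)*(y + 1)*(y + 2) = y^4 + 2*y^3 - y^2 - 2*y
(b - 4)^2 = b^2 - 8*b + 16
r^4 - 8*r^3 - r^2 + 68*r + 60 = (r - 6)*(r - 5)*(r + 1)*(r + 2)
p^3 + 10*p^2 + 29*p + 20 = (p + 1)*(p + 4)*(p + 5)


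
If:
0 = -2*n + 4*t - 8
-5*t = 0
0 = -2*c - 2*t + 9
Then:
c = 9/2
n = -4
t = 0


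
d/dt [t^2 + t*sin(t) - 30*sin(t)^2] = t*cos(t) + 2*t + sin(t) - 30*sin(2*t)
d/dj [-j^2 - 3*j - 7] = -2*j - 3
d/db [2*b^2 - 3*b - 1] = 4*b - 3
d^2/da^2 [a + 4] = 0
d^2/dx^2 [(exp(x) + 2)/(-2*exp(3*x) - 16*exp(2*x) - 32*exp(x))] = (-2*exp(3*x) - 5*exp(2*x) - 16*exp(x) - 16)*exp(-x)/(exp(4*x) + 16*exp(3*x) + 96*exp(2*x) + 256*exp(x) + 256)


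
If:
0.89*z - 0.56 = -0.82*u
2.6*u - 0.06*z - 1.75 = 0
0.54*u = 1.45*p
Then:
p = 0.25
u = 0.67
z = 0.01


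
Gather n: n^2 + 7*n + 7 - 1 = n^2 + 7*n + 6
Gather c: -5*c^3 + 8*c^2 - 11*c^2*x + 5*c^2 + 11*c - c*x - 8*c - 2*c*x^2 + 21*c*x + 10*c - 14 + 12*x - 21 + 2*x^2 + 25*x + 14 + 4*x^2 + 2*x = -5*c^3 + c^2*(13 - 11*x) + c*(-2*x^2 + 20*x + 13) + 6*x^2 + 39*x - 21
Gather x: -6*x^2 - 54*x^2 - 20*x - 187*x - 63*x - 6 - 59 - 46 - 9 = -60*x^2 - 270*x - 120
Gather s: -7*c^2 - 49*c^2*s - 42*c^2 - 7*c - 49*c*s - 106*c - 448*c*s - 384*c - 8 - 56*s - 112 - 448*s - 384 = -49*c^2 - 497*c + s*(-49*c^2 - 497*c - 504) - 504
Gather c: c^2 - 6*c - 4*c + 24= c^2 - 10*c + 24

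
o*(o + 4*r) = o^2 + 4*o*r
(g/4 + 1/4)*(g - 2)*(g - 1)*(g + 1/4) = g^4/4 - 7*g^3/16 - 3*g^2/8 + 7*g/16 + 1/8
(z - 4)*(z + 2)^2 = z^3 - 12*z - 16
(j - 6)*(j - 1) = j^2 - 7*j + 6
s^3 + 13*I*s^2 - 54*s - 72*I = (s + 3*I)*(s + 4*I)*(s + 6*I)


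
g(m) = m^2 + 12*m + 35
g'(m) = 2*m + 12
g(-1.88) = 15.97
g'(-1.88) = 8.24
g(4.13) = 101.62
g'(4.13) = 20.26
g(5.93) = 141.32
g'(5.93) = 23.86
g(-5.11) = -0.21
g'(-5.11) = 1.78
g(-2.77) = 9.43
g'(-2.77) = 6.46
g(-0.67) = 27.41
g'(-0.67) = 10.66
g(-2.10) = 14.21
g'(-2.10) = 7.80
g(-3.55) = 5.00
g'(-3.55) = 4.90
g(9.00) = 224.00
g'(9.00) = 30.00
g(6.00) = 143.00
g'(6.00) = 24.00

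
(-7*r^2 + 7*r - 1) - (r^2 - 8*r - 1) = -8*r^2 + 15*r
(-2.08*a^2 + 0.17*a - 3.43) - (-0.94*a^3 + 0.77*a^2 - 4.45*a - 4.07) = 0.94*a^3 - 2.85*a^2 + 4.62*a + 0.64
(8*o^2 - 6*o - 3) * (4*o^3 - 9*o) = 32*o^5 - 24*o^4 - 84*o^3 + 54*o^2 + 27*o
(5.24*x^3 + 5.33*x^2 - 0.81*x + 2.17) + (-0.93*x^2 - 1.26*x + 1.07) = 5.24*x^3 + 4.4*x^2 - 2.07*x + 3.24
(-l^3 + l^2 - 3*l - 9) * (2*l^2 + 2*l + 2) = -2*l^5 - 6*l^3 - 22*l^2 - 24*l - 18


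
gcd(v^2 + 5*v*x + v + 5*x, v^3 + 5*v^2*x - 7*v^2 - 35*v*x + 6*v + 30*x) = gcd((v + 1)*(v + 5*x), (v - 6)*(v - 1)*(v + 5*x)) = v + 5*x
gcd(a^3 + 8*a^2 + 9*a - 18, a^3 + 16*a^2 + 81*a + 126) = a^2 + 9*a + 18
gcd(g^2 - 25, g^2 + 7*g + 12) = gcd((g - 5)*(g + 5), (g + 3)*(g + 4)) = 1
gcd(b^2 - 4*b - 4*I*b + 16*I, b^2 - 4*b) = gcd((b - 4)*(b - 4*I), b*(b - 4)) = b - 4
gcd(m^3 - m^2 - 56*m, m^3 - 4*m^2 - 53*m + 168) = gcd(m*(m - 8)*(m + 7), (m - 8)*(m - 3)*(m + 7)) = m^2 - m - 56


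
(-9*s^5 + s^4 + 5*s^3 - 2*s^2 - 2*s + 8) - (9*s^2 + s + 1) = -9*s^5 + s^4 + 5*s^3 - 11*s^2 - 3*s + 7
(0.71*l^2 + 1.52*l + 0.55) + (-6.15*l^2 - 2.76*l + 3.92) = -5.44*l^2 - 1.24*l + 4.47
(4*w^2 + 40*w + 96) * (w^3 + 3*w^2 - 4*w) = 4*w^5 + 52*w^4 + 200*w^3 + 128*w^2 - 384*w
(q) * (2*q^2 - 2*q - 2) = 2*q^3 - 2*q^2 - 2*q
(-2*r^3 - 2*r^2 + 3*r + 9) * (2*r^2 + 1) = -4*r^5 - 4*r^4 + 4*r^3 + 16*r^2 + 3*r + 9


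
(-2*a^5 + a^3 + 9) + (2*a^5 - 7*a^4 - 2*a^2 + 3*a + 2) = -7*a^4 + a^3 - 2*a^2 + 3*a + 11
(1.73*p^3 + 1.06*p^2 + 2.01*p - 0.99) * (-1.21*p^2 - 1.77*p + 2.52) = -2.0933*p^5 - 4.3447*p^4 + 0.0513000000000006*p^3 + 0.311400000000001*p^2 + 6.8175*p - 2.4948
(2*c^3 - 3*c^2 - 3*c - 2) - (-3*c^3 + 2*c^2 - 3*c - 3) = 5*c^3 - 5*c^2 + 1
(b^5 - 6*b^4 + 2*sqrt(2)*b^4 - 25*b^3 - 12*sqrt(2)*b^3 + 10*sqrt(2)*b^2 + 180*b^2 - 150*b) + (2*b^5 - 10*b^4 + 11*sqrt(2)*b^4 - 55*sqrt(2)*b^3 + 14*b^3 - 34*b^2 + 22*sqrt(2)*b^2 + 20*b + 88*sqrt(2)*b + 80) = 3*b^5 - 16*b^4 + 13*sqrt(2)*b^4 - 67*sqrt(2)*b^3 - 11*b^3 + 32*sqrt(2)*b^2 + 146*b^2 - 130*b + 88*sqrt(2)*b + 80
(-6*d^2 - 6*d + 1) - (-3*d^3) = 3*d^3 - 6*d^2 - 6*d + 1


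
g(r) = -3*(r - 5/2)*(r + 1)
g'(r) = 9/2 - 6*r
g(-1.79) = -10.17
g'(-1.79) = 15.24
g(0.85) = 9.16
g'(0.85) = -0.60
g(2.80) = -3.42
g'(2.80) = -12.30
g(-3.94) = -56.80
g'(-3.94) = 28.14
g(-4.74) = -81.23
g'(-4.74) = 32.94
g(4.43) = -31.44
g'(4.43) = -22.08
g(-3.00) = -33.00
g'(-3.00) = 22.50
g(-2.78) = -28.20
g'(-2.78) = 21.18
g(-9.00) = -276.00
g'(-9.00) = 58.50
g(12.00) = -370.50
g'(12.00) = -67.50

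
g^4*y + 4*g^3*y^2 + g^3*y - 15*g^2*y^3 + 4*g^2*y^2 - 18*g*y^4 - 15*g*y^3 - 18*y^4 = (g - 3*y)*(g + y)*(g + 6*y)*(g*y + y)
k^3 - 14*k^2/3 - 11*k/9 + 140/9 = (k - 4)*(k - 7/3)*(k + 5/3)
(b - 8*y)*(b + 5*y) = b^2 - 3*b*y - 40*y^2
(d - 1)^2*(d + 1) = d^3 - d^2 - d + 1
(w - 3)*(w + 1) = w^2 - 2*w - 3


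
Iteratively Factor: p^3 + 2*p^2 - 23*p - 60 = (p - 5)*(p^2 + 7*p + 12) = (p - 5)*(p + 4)*(p + 3)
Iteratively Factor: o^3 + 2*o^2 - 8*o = (o - 2)*(o^2 + 4*o) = (o - 2)*(o + 4)*(o)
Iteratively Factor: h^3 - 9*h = (h + 3)*(h^2 - 3*h) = h*(h + 3)*(h - 3)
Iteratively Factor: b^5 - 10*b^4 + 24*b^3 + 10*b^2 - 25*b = (b - 5)*(b^4 - 5*b^3 - b^2 + 5*b) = (b - 5)^2*(b^3 - b) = b*(b - 5)^2*(b^2 - 1) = b*(b - 5)^2*(b + 1)*(b - 1)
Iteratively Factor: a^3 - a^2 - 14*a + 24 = (a + 4)*(a^2 - 5*a + 6) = (a - 3)*(a + 4)*(a - 2)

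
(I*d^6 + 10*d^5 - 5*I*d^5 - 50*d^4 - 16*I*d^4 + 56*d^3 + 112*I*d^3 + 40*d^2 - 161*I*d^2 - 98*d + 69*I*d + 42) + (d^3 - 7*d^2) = I*d^6 + 10*d^5 - 5*I*d^5 - 50*d^4 - 16*I*d^4 + 57*d^3 + 112*I*d^3 + 33*d^2 - 161*I*d^2 - 98*d + 69*I*d + 42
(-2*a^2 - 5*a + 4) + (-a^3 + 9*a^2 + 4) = -a^3 + 7*a^2 - 5*a + 8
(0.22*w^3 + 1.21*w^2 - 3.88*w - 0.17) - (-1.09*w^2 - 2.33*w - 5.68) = 0.22*w^3 + 2.3*w^2 - 1.55*w + 5.51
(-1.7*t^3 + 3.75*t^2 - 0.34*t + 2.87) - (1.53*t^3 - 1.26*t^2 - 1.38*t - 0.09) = -3.23*t^3 + 5.01*t^2 + 1.04*t + 2.96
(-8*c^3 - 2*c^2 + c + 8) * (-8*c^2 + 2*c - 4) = 64*c^5 + 20*c^3 - 54*c^2 + 12*c - 32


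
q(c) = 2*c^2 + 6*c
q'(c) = 4*c + 6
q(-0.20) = -1.12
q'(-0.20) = 5.20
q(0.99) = 7.90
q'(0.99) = 9.96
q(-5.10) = 21.42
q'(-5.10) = -14.40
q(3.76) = 50.84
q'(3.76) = 21.04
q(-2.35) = -3.06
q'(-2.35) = -3.40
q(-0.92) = -3.83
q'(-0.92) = 2.32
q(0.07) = 0.43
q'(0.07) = 6.28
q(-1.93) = -4.13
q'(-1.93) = -1.72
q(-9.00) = 108.00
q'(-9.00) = -30.00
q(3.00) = 36.00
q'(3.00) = 18.00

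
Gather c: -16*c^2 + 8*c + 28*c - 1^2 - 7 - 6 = -16*c^2 + 36*c - 14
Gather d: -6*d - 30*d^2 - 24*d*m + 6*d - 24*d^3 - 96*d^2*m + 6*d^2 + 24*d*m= -24*d^3 + d^2*(-96*m - 24)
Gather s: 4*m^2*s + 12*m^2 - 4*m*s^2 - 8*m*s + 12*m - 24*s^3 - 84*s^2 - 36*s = 12*m^2 + 12*m - 24*s^3 + s^2*(-4*m - 84) + s*(4*m^2 - 8*m - 36)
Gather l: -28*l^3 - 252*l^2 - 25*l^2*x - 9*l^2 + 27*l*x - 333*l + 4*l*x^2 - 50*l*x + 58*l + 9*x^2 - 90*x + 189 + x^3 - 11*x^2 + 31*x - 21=-28*l^3 + l^2*(-25*x - 261) + l*(4*x^2 - 23*x - 275) + x^3 - 2*x^2 - 59*x + 168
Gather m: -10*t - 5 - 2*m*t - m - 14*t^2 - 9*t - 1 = m*(-2*t - 1) - 14*t^2 - 19*t - 6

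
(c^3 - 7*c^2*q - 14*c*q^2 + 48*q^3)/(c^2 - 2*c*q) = c - 5*q - 24*q^2/c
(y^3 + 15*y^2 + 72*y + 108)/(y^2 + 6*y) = y + 9 + 18/y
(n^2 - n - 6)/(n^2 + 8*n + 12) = (n - 3)/(n + 6)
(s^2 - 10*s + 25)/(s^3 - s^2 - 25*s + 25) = (s - 5)/(s^2 + 4*s - 5)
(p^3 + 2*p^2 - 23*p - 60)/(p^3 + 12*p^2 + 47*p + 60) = (p - 5)/(p + 5)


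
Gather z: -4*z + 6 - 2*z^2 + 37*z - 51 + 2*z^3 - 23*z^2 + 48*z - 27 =2*z^3 - 25*z^2 + 81*z - 72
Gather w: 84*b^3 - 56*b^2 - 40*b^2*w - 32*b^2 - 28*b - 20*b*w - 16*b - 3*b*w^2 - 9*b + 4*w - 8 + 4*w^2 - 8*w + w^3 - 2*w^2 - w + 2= 84*b^3 - 88*b^2 - 53*b + w^3 + w^2*(2 - 3*b) + w*(-40*b^2 - 20*b - 5) - 6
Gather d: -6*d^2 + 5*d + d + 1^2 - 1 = -6*d^2 + 6*d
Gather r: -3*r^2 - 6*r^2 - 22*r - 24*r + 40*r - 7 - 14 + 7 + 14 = -9*r^2 - 6*r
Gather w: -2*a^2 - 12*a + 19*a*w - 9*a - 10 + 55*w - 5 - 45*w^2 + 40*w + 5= -2*a^2 - 21*a - 45*w^2 + w*(19*a + 95) - 10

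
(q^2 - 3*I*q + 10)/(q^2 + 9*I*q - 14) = (q - 5*I)/(q + 7*I)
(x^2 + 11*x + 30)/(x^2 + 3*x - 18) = (x + 5)/(x - 3)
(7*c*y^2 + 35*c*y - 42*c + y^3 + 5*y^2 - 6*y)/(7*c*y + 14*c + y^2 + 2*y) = (y^2 + 5*y - 6)/(y + 2)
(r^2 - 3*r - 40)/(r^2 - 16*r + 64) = (r + 5)/(r - 8)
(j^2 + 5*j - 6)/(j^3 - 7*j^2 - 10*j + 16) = (j + 6)/(j^2 - 6*j - 16)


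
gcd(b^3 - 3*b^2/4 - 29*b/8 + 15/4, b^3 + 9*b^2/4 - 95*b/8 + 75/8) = b^2 - 11*b/4 + 15/8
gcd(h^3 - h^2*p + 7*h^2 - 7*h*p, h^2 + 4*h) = h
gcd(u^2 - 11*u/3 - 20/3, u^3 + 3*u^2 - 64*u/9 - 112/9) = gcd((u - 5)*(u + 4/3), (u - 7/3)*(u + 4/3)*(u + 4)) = u + 4/3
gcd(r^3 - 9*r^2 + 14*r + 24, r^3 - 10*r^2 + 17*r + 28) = r^2 - 3*r - 4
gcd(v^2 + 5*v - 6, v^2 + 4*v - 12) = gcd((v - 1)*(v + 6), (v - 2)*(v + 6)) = v + 6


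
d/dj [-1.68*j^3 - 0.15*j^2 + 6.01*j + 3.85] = -5.04*j^2 - 0.3*j + 6.01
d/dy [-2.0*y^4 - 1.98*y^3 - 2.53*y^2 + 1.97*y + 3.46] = -8.0*y^3 - 5.94*y^2 - 5.06*y + 1.97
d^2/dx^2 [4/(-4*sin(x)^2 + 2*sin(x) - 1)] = 8*(32*sin(x)^3 - 12*sin(x)^2 - 54*sin(x) + 25)*sin(x)/(4*sin(x)^2 - 2*sin(x) + 1)^3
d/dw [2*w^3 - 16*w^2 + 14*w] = 6*w^2 - 32*w + 14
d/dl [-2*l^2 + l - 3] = 1 - 4*l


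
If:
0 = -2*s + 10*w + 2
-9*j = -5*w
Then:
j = 5*w/9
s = 5*w + 1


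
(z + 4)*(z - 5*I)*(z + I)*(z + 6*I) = z^4 + 4*z^3 + 2*I*z^3 + 29*z^2 + 8*I*z^2 + 116*z + 30*I*z + 120*I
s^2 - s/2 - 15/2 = (s - 3)*(s + 5/2)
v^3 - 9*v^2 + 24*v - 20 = (v - 5)*(v - 2)^2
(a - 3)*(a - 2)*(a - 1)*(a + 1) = a^4 - 5*a^3 + 5*a^2 + 5*a - 6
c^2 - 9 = (c - 3)*(c + 3)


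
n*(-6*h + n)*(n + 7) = -6*h*n^2 - 42*h*n + n^3 + 7*n^2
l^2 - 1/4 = (l - 1/2)*(l + 1/2)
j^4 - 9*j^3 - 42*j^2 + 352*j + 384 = (j - 8)^2*(j + 1)*(j + 6)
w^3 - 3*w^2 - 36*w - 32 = (w - 8)*(w + 1)*(w + 4)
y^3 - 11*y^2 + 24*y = y*(y - 8)*(y - 3)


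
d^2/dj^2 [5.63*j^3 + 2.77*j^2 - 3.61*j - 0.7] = 33.78*j + 5.54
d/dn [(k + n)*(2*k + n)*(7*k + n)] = 23*k^2 + 20*k*n + 3*n^2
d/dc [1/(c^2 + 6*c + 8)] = 2*(-c - 3)/(c^2 + 6*c + 8)^2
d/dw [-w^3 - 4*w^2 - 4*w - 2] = -3*w^2 - 8*w - 4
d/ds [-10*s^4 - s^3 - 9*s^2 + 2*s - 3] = -40*s^3 - 3*s^2 - 18*s + 2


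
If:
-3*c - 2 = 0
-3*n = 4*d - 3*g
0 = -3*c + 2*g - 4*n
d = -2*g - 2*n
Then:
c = -2/3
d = -4/9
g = -5/27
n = 11/27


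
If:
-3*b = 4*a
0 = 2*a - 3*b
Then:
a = 0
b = 0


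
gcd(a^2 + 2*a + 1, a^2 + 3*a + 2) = a + 1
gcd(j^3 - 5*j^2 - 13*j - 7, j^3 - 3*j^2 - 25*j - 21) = j^2 - 6*j - 7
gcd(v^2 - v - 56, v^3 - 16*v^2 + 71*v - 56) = v - 8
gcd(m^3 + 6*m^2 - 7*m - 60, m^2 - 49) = 1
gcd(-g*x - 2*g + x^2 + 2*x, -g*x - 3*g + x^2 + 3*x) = -g + x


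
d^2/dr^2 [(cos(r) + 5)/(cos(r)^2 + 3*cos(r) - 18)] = (-9*(1 - cos(2*r))^2*cos(r) - 17*(1 - cos(2*r))^2 - 2035*cos(r) - 926*cos(2*r) - 159*cos(3*r) + 2*cos(5*r) + 654)/(4*(cos(r) - 3)^3*(cos(r) + 6)^3)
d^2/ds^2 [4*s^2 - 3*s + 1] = 8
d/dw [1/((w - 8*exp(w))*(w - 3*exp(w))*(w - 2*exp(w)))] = ((w - 8*exp(w))*(w - 3*exp(w))*(2*exp(w) - 1) + (w - 8*exp(w))*(w - 2*exp(w))*(3*exp(w) - 1) + (w - 3*exp(w))*(w - 2*exp(w))*(8*exp(w) - 1))/((w - 8*exp(w))^2*(w - 3*exp(w))^2*(w - 2*exp(w))^2)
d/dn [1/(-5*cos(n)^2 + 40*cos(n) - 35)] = 2*(4 - cos(n))*sin(n)/(5*(cos(n)^2 - 8*cos(n) + 7)^2)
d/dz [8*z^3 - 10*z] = 24*z^2 - 10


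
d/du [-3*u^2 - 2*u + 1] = -6*u - 2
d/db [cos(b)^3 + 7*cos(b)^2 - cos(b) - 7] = (-3*cos(b)^2 - 14*cos(b) + 1)*sin(b)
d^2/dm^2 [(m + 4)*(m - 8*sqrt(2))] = 2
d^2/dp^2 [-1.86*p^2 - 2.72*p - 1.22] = -3.72000000000000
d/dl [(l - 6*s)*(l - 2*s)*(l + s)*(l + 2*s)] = 4*l^3 - 15*l^2*s - 20*l*s^2 + 20*s^3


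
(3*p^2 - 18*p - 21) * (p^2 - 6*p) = 3*p^4 - 36*p^3 + 87*p^2 + 126*p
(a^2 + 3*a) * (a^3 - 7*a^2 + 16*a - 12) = a^5 - 4*a^4 - 5*a^3 + 36*a^2 - 36*a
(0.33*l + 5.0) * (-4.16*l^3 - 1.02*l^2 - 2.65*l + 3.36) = -1.3728*l^4 - 21.1366*l^3 - 5.9745*l^2 - 12.1412*l + 16.8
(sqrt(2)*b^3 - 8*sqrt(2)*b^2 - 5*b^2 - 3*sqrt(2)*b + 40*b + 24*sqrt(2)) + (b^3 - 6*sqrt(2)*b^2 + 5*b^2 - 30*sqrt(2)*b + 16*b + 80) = b^3 + sqrt(2)*b^3 - 14*sqrt(2)*b^2 - 33*sqrt(2)*b + 56*b + 24*sqrt(2) + 80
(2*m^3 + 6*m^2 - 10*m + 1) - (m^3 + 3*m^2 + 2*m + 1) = m^3 + 3*m^2 - 12*m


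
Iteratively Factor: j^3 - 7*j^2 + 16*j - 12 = (j - 2)*(j^2 - 5*j + 6) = (j - 2)^2*(j - 3)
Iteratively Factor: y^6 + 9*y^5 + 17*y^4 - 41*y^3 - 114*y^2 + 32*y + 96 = (y + 1)*(y^5 + 8*y^4 + 9*y^3 - 50*y^2 - 64*y + 96) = (y + 1)*(y + 4)*(y^4 + 4*y^3 - 7*y^2 - 22*y + 24) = (y - 1)*(y + 1)*(y + 4)*(y^3 + 5*y^2 - 2*y - 24) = (y - 1)*(y + 1)*(y + 3)*(y + 4)*(y^2 + 2*y - 8) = (y - 2)*(y - 1)*(y + 1)*(y + 3)*(y + 4)*(y + 4)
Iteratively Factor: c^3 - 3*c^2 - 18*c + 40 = (c - 5)*(c^2 + 2*c - 8) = (c - 5)*(c - 2)*(c + 4)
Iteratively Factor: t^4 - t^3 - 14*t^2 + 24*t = (t - 3)*(t^3 + 2*t^2 - 8*t) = t*(t - 3)*(t^2 + 2*t - 8) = t*(t - 3)*(t + 4)*(t - 2)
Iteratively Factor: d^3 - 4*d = (d + 2)*(d^2 - 2*d) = d*(d + 2)*(d - 2)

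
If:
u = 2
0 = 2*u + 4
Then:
No Solution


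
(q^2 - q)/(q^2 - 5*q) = (q - 1)/(q - 5)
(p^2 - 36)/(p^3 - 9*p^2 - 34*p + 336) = (p - 6)/(p^2 - 15*p + 56)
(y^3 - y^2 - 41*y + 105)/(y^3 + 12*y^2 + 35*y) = (y^2 - 8*y + 15)/(y*(y + 5))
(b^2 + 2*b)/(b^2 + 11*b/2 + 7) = 2*b/(2*b + 7)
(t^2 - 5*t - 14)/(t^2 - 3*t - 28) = (t + 2)/(t + 4)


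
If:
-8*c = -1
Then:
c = 1/8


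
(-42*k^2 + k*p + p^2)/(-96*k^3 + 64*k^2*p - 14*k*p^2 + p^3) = (7*k + p)/(16*k^2 - 8*k*p + p^2)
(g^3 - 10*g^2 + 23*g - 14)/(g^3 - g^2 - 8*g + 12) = (g^2 - 8*g + 7)/(g^2 + g - 6)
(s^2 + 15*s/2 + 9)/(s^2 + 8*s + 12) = (s + 3/2)/(s + 2)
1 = 1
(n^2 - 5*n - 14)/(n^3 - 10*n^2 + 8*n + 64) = (n - 7)/(n^2 - 12*n + 32)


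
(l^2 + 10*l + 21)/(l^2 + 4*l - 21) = (l + 3)/(l - 3)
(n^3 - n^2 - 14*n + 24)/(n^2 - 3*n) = n + 2 - 8/n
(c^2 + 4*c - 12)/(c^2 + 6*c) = (c - 2)/c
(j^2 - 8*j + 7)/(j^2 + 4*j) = (j^2 - 8*j + 7)/(j*(j + 4))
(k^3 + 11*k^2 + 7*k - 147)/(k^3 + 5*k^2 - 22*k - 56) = (k^2 + 4*k - 21)/(k^2 - 2*k - 8)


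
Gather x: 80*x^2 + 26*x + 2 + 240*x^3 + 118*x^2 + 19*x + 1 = 240*x^3 + 198*x^2 + 45*x + 3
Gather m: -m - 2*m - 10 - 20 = -3*m - 30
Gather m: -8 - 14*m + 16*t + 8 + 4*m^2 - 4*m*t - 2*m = 4*m^2 + m*(-4*t - 16) + 16*t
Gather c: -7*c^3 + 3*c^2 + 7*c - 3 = -7*c^3 + 3*c^2 + 7*c - 3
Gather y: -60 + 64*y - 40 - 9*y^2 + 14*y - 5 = -9*y^2 + 78*y - 105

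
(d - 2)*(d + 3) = d^2 + d - 6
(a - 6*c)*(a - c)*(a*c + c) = a^3*c - 7*a^2*c^2 + a^2*c + 6*a*c^3 - 7*a*c^2 + 6*c^3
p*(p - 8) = p^2 - 8*p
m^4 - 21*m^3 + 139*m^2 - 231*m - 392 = (m - 8)*(m - 7)^2*(m + 1)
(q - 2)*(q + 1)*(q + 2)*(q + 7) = q^4 + 8*q^3 + 3*q^2 - 32*q - 28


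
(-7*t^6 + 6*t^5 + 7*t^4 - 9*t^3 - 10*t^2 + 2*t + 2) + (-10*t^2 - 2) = -7*t^6 + 6*t^5 + 7*t^4 - 9*t^3 - 20*t^2 + 2*t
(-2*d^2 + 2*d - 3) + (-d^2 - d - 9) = -3*d^2 + d - 12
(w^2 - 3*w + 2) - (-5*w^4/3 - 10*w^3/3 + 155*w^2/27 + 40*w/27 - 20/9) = 5*w^4/3 + 10*w^3/3 - 128*w^2/27 - 121*w/27 + 38/9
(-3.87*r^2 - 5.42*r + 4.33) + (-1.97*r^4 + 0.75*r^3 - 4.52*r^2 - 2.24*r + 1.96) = -1.97*r^4 + 0.75*r^3 - 8.39*r^2 - 7.66*r + 6.29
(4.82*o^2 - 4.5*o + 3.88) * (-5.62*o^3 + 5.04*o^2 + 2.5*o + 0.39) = -27.0884*o^5 + 49.5828*o^4 - 32.4356*o^3 + 10.185*o^2 + 7.945*o + 1.5132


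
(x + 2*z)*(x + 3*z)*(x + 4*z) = x^3 + 9*x^2*z + 26*x*z^2 + 24*z^3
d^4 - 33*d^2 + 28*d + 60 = (d - 5)*(d - 2)*(d + 1)*(d + 6)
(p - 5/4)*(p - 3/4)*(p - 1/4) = p^3 - 9*p^2/4 + 23*p/16 - 15/64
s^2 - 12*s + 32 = (s - 8)*(s - 4)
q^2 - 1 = (q - 1)*(q + 1)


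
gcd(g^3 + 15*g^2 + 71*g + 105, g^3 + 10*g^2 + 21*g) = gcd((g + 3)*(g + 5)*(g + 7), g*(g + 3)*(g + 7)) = g^2 + 10*g + 21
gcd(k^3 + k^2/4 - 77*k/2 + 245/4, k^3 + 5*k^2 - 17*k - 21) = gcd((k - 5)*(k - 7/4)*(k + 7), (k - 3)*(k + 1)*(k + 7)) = k + 7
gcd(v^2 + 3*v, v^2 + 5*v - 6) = 1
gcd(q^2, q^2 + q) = q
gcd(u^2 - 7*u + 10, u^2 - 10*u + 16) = u - 2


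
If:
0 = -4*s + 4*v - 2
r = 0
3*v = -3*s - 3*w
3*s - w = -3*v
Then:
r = 0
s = -1/4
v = 1/4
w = 0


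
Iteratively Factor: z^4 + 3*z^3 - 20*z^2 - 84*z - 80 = (z + 2)*(z^3 + z^2 - 22*z - 40) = (z + 2)^2*(z^2 - z - 20) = (z - 5)*(z + 2)^2*(z + 4)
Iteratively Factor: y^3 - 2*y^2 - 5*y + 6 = (y - 3)*(y^2 + y - 2) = (y - 3)*(y - 1)*(y + 2)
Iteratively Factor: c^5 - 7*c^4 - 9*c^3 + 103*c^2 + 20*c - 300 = (c + 2)*(c^4 - 9*c^3 + 9*c^2 + 85*c - 150) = (c - 5)*(c + 2)*(c^3 - 4*c^2 - 11*c + 30) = (c - 5)*(c + 2)*(c + 3)*(c^2 - 7*c + 10) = (c - 5)*(c - 2)*(c + 2)*(c + 3)*(c - 5)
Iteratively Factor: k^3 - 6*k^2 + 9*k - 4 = (k - 4)*(k^2 - 2*k + 1) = (k - 4)*(k - 1)*(k - 1)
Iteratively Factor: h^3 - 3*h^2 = (h)*(h^2 - 3*h) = h*(h - 3)*(h)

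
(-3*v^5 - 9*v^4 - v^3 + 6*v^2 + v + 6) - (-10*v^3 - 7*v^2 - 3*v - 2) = -3*v^5 - 9*v^4 + 9*v^3 + 13*v^2 + 4*v + 8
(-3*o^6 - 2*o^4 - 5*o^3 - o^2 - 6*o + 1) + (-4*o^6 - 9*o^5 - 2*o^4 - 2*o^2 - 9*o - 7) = -7*o^6 - 9*o^5 - 4*o^4 - 5*o^3 - 3*o^2 - 15*o - 6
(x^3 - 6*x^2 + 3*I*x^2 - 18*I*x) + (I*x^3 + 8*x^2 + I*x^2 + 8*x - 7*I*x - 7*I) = x^3 + I*x^3 + 2*x^2 + 4*I*x^2 + 8*x - 25*I*x - 7*I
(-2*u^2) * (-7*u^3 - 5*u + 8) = 14*u^5 + 10*u^3 - 16*u^2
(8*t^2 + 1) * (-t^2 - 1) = -8*t^4 - 9*t^2 - 1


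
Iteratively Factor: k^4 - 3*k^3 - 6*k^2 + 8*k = (k - 4)*(k^3 + k^2 - 2*k) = (k - 4)*(k - 1)*(k^2 + 2*k) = (k - 4)*(k - 1)*(k + 2)*(k)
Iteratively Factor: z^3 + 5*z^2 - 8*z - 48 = (z - 3)*(z^2 + 8*z + 16) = (z - 3)*(z + 4)*(z + 4)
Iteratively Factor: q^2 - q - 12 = (q + 3)*(q - 4)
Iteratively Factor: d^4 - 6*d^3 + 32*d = (d + 2)*(d^3 - 8*d^2 + 16*d) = d*(d + 2)*(d^2 - 8*d + 16) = d*(d - 4)*(d + 2)*(d - 4)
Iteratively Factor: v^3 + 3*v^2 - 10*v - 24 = (v + 4)*(v^2 - v - 6) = (v + 2)*(v + 4)*(v - 3)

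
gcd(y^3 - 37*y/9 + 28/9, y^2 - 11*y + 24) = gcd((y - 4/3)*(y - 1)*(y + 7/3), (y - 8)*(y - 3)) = 1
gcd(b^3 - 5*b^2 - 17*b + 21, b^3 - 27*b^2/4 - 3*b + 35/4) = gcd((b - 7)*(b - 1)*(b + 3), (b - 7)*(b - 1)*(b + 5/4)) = b^2 - 8*b + 7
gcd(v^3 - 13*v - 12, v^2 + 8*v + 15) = v + 3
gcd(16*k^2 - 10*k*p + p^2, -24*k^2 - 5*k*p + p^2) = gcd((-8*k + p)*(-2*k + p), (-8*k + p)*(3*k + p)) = -8*k + p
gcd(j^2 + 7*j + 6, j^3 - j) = j + 1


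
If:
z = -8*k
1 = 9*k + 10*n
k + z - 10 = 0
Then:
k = -10/7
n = 97/70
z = 80/7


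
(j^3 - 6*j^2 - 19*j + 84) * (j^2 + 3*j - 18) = j^5 - 3*j^4 - 55*j^3 + 135*j^2 + 594*j - 1512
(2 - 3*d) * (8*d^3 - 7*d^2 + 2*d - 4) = -24*d^4 + 37*d^3 - 20*d^2 + 16*d - 8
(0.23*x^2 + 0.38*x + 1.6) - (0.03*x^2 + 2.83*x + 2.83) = 0.2*x^2 - 2.45*x - 1.23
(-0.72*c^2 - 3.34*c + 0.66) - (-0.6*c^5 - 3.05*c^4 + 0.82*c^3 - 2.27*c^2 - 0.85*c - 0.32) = 0.6*c^5 + 3.05*c^4 - 0.82*c^3 + 1.55*c^2 - 2.49*c + 0.98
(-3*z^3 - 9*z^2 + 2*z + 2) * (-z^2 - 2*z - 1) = 3*z^5 + 15*z^4 + 19*z^3 + 3*z^2 - 6*z - 2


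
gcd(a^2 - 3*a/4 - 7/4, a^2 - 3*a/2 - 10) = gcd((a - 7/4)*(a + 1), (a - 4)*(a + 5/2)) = 1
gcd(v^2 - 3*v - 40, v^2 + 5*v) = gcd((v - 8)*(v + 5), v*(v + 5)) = v + 5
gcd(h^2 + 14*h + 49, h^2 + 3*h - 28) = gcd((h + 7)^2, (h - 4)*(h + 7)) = h + 7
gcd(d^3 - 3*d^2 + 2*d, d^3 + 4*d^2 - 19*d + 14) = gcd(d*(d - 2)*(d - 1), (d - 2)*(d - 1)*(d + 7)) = d^2 - 3*d + 2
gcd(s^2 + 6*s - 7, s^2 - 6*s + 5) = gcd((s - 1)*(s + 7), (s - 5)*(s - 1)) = s - 1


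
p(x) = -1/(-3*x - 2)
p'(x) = -3/(-3*x - 2)^2 = -3/(3*x + 2)^2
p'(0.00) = -0.75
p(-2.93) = -0.15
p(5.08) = 0.06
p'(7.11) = -0.01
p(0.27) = 0.36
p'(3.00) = -0.02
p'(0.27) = -0.38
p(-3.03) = -0.14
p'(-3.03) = -0.06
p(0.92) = 0.21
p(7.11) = 0.04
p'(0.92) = -0.13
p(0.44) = 0.30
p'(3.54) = -0.02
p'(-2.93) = -0.07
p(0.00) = 0.50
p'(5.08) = -0.01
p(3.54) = 0.08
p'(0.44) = -0.27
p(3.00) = 0.09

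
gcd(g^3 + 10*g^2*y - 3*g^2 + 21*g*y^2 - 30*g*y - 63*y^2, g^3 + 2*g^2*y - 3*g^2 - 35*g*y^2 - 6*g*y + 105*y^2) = g^2 + 7*g*y - 3*g - 21*y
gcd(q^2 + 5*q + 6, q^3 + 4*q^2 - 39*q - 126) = q + 3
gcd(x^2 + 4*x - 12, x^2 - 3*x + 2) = x - 2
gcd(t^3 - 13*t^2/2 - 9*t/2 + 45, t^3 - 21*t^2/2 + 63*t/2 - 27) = t^2 - 9*t + 18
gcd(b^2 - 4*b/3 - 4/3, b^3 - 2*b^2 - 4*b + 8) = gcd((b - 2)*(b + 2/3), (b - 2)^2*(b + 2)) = b - 2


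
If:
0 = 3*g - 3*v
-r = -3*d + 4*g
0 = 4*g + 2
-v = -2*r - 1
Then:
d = -11/12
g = -1/2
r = -3/4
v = -1/2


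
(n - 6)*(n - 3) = n^2 - 9*n + 18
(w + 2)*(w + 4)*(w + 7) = w^3 + 13*w^2 + 50*w + 56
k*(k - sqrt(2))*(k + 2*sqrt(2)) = k^3 + sqrt(2)*k^2 - 4*k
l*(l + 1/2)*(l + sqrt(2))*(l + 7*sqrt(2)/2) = l^4 + l^3/2 + 9*sqrt(2)*l^3/2 + 9*sqrt(2)*l^2/4 + 7*l^2 + 7*l/2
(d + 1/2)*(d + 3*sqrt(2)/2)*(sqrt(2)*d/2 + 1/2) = sqrt(2)*d^3/2 + sqrt(2)*d^2/4 + 2*d^2 + d + 3*sqrt(2)*d/4 + 3*sqrt(2)/8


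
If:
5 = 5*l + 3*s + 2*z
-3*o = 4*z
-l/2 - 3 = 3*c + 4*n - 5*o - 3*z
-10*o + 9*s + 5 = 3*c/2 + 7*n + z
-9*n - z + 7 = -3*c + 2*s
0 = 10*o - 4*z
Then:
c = -12466/7413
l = 3314/2471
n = 849/2471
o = 0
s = -1405/2471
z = 0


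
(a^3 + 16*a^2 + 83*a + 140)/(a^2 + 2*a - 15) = (a^2 + 11*a + 28)/(a - 3)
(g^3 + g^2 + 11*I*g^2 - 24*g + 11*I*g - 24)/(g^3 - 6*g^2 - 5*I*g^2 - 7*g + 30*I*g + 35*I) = (g^2 + 11*I*g - 24)/(g^2 - g*(7 + 5*I) + 35*I)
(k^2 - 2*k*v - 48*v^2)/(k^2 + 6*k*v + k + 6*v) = (k - 8*v)/(k + 1)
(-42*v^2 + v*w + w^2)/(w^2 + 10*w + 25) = (-42*v^2 + v*w + w^2)/(w^2 + 10*w + 25)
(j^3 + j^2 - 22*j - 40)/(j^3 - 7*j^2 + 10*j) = (j^2 + 6*j + 8)/(j*(j - 2))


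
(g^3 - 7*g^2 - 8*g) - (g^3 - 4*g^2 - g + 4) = -3*g^2 - 7*g - 4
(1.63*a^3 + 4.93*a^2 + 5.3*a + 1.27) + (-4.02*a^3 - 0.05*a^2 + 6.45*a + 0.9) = -2.39*a^3 + 4.88*a^2 + 11.75*a + 2.17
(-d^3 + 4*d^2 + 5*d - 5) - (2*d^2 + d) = -d^3 + 2*d^2 + 4*d - 5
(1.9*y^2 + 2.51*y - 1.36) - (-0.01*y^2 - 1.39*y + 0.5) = 1.91*y^2 + 3.9*y - 1.86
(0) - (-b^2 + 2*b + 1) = b^2 - 2*b - 1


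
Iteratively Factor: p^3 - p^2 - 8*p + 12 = (p + 3)*(p^2 - 4*p + 4) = (p - 2)*(p + 3)*(p - 2)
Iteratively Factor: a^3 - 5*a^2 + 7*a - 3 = (a - 3)*(a^2 - 2*a + 1) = (a - 3)*(a - 1)*(a - 1)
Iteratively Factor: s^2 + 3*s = (s)*(s + 3)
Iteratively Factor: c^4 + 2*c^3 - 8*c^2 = (c - 2)*(c^3 + 4*c^2) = c*(c - 2)*(c^2 + 4*c) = c^2*(c - 2)*(c + 4)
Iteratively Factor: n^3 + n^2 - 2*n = (n - 1)*(n^2 + 2*n) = n*(n - 1)*(n + 2)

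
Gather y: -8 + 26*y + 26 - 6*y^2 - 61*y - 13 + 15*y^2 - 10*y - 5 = 9*y^2 - 45*y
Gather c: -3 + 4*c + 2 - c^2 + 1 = -c^2 + 4*c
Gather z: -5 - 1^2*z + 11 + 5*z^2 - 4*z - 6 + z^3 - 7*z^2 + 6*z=z^3 - 2*z^2 + z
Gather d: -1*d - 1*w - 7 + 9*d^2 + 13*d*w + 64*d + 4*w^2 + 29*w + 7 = 9*d^2 + d*(13*w + 63) + 4*w^2 + 28*w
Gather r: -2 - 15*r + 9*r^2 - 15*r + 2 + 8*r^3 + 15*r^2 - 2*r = 8*r^3 + 24*r^2 - 32*r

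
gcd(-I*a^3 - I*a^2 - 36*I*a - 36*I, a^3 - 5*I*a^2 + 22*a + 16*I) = 1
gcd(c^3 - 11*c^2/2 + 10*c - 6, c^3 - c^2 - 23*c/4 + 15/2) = c^2 - 7*c/2 + 3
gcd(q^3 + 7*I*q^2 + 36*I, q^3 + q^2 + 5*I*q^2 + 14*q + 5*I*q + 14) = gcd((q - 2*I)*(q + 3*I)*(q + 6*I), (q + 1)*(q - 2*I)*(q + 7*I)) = q - 2*I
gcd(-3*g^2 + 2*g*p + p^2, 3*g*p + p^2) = 3*g + p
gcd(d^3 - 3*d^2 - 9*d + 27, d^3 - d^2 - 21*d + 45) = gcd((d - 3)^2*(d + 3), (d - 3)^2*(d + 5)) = d^2 - 6*d + 9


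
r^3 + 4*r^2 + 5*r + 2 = (r + 1)^2*(r + 2)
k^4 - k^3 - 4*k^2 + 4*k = k*(k - 2)*(k - 1)*(k + 2)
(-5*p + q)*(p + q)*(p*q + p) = -5*p^3*q - 5*p^3 - 4*p^2*q^2 - 4*p^2*q + p*q^3 + p*q^2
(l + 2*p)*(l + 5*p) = l^2 + 7*l*p + 10*p^2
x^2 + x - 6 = (x - 2)*(x + 3)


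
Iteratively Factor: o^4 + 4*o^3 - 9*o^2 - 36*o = (o + 3)*(o^3 + o^2 - 12*o) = o*(o + 3)*(o^2 + o - 12) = o*(o - 3)*(o + 3)*(o + 4)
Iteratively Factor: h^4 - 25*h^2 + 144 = (h - 3)*(h^3 + 3*h^2 - 16*h - 48) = (h - 3)*(h + 3)*(h^2 - 16) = (h - 3)*(h + 3)*(h + 4)*(h - 4)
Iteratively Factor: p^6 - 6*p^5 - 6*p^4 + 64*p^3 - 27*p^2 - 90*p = (p + 3)*(p^5 - 9*p^4 + 21*p^3 + p^2 - 30*p) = (p - 5)*(p + 3)*(p^4 - 4*p^3 + p^2 + 6*p) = (p - 5)*(p - 2)*(p + 3)*(p^3 - 2*p^2 - 3*p) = (p - 5)*(p - 3)*(p - 2)*(p + 3)*(p^2 + p) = (p - 5)*(p - 3)*(p - 2)*(p + 1)*(p + 3)*(p)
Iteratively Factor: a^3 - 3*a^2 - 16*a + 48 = (a - 4)*(a^2 + a - 12) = (a - 4)*(a + 4)*(a - 3)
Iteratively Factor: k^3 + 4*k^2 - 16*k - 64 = (k + 4)*(k^2 - 16) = (k + 4)^2*(k - 4)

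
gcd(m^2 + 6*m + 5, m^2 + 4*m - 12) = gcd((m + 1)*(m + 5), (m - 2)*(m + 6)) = 1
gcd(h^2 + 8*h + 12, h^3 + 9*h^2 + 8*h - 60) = h + 6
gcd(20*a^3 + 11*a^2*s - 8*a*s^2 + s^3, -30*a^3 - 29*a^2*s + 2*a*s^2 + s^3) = -5*a^2 - 4*a*s + s^2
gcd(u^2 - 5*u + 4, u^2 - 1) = u - 1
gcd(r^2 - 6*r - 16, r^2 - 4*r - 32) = r - 8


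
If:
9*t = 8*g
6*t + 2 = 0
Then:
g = -3/8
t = -1/3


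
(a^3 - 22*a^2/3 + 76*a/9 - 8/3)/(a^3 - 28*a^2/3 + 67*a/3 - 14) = (9*a^2 - 12*a + 4)/(3*(3*a^2 - 10*a + 7))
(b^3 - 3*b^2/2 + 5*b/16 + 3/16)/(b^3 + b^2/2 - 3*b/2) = (2*b^2 - b - 3/8)/(b*(2*b + 3))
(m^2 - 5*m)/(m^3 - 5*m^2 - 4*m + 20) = m/(m^2 - 4)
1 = 1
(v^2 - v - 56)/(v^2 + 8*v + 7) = (v - 8)/(v + 1)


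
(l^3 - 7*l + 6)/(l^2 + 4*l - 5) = (l^2 + l - 6)/(l + 5)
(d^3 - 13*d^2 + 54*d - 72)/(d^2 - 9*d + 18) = d - 4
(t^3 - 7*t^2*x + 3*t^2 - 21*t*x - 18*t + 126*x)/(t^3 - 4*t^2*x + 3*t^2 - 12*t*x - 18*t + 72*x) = (-t + 7*x)/(-t + 4*x)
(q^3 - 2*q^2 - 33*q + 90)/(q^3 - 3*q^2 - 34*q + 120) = (q - 3)/(q - 4)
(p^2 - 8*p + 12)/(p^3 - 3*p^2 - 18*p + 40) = (p - 6)/(p^2 - p - 20)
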